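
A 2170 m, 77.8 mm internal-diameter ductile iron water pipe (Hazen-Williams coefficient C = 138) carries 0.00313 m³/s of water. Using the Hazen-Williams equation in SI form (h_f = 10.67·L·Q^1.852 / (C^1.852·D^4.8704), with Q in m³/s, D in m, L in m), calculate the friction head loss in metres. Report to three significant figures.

h_f = 10.67·2170·0.00313^1.852 / (138^1.852·0.0778^4.8704) = 14.61 m

h_f ≈ 14.6 m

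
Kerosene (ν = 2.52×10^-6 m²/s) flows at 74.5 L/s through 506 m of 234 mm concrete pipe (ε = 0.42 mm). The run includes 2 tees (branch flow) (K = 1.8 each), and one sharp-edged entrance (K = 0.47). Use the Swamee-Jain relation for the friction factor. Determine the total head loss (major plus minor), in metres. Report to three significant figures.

V = 4Q/(πD²) = 1.732 m/s; V²/2g = 0.1530 m
Re = 1.61×10^5, ε/D = 0.00179 → f = 0.02412 (Swamee-Jain)
Major: h_f = f(L/D)·V²/2g = 0.02412·2162·0.1530 = 7.978 m
Minor: ΣK = 4.07; h_m = ΣK·V²/2g = 0.6225 m
Total H_L = 7.978 + 0.6225 = 8.601 m

H_L ≈ 8.60 m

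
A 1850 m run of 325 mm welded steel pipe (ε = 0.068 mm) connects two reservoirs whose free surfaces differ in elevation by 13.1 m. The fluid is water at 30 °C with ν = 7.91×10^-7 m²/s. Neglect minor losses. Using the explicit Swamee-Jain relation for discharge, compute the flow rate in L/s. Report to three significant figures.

Swamee-Jain (Type II): Q = -0.965·√(gD⁵h_f/L)·ln[ε/(3.7D) + √(3.17ν²L/(gD³h_f))]
√(gD⁵h_f/L) = √(9.81·0.325⁵·13.1/1850) = 0.01587
ε/(3.7D) = 5.65×10^-5; √(3.17ν²L/(gD³h_f)) = 2.88×10^-5
Q = -0.965·0.01587·ln(8.539×10^-5) = 0.1435 m³/s
Check: V = 1.73 m/s, Re = 7.11×10^5, f = 0.01519, h_f = 13.2 m ≈ 13.1 m ✓

Q ≈ 143 L/s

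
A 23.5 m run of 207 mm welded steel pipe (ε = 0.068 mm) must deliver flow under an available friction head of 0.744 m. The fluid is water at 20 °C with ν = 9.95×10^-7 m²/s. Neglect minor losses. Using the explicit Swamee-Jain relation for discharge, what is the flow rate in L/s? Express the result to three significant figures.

Swamee-Jain (Type II): Q = -0.965·√(gD⁵h_f/L)·ln[ε/(3.7D) + √(3.17ν²L/(gD³h_f))]
√(gD⁵h_f/L) = √(9.81·0.207⁵·0.744/23.5) = 0.01086
ε/(3.7D) = 8.88×10^-5; √(3.17ν²L/(gD³h_f)) = 3.38×10^-5
Q = -0.965·0.01086·ln(1.225×10^-4) = 0.09443 m³/s
Check: V = 2.81 m/s, Re = 5.84×10^5, f = 0.01644, h_f = 0.749 m ≈ 0.744 m ✓

Q ≈ 94.4 L/s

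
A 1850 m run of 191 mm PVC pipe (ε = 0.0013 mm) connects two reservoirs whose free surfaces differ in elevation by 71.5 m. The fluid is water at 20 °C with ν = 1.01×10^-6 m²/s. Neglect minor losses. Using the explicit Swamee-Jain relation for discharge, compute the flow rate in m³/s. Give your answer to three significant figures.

Q ≈ 0.0967 m³/s

Swamee-Jain (Type II): Q = -0.965·√(gD⁵h_f/L)·ln[ε/(3.7D) + √(3.17ν²L/(gD³h_f))]
√(gD⁵h_f/L) = √(9.81·0.191⁵·71.5/1850) = 0.009817
ε/(3.7D) = 1.84×10^-6; √(3.17ν²L/(gD³h_f)) = 3.50×10^-5
Q = -0.965·0.009817·ln(3.683×10^-5) = 0.09672 m³/s
Check: V = 3.38 m/s, Re = 6.38×10^5, f = 0.01266, h_f = 71.2 m ≈ 71.5 m ✓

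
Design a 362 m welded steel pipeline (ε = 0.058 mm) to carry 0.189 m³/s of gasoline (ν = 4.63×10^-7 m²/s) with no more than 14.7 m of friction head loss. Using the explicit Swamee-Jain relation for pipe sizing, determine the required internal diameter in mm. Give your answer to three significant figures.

Swamee-Jain (Type III): D = 0.66·[ε^1.25·(LQ²/(gh_f))^4.75 + ν·Q^9.4·(L/(gh_f))^5.2]^0.04
LQ²/(gh_f) = 0.08967; L/(gh_f) = 2.510
Term 1 = ε^1.25·(…)^4.75 = 5.36×10^-11; Term 2 = ν·Q^9.4·(…)^5.2 = 8.77×10^-12
D = 0.66·(5.36×10^-11 + 8.77×10^-12)^0.04 = 0.2578 m = 258 mm
Check: V = 3.62 m/s, Re = 2.02×10^6, f = 0.01461, h_f = 13.7 m ≈ 14.7 m ✓

D ≈ 258 mm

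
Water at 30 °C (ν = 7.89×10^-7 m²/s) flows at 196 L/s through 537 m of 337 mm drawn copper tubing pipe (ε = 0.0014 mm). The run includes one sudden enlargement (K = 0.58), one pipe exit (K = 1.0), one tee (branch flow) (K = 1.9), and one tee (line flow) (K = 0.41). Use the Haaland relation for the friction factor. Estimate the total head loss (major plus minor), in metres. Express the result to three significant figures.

H_L ≈ 5.58 m

V = 4Q/(πD²) = 2.197 m/s; V²/2g = 0.2461 m
Re = 9.39×10^5, ε/D = 4.15×10^-6 → f = 0.01178 (Haaland)
Major: h_f = f(L/D)·V²/2g = 0.01178·1593·0.2461 = 4.619 m
Minor: ΣK = 3.89; h_m = ΣK·V²/2g = 0.9573 m
Total H_L = 4.619 + 0.9573 = 5.576 m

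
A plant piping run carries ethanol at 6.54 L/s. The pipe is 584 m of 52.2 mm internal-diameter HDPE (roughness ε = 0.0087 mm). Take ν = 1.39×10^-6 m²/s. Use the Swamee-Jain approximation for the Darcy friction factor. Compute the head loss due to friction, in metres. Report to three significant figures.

V = 4Q/(πD²) = 4·0.00654/(π·0.0522²) = 3.056 m/s
Re = VD/ν = 3.056·0.0522/1.39×10^-6 = 1.15×10^5 → turbulent
ε/D = 0.0087/52.2 = 1.67×10^-4
Swamee-Jain: f = 0.01839
h_f = f(L/D)V²/(2g) = 0.01839·(584/0.0522)·3.056²/(2·9.81) = 97.91 m

h_f ≈ 97.9 m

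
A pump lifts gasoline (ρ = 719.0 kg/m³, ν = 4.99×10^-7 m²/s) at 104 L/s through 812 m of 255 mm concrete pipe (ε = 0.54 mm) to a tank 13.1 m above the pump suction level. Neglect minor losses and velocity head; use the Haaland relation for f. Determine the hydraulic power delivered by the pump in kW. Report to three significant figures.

P_hyd ≈ 21.4 kW

V = 4Q/(πD²) = 2.036 m/s; Re = 1.04×10^6; ε/D = 0.00212; f = 0.02398
h_f = f(L/D)V²/2g = 16.14 m
Total head H = z + h_f = 13.1 + 16.14 = 29.24 m
P_hyd = ρgQH = 719.0·9.81·0.104·29.24 = 21.45 kW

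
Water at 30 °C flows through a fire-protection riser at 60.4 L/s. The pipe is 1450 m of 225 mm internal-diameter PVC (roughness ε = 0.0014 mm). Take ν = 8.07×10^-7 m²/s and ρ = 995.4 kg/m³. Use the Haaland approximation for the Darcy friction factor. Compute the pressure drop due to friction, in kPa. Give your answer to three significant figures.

Δp ≈ 100 kPa

V = 4Q/(πD²) = 4·0.0604/(π·0.225²) = 1.519 m/s
Re = VD/ν = 1.519·0.225/8.07×10^-7 = 4.24×10^5 → turbulent
ε/D = 0.0014/225 = 6.22×10^-6
Haaland: f = 0.01352
h_f = f(L/D)V²/(2g) = 0.01352·(1450/0.225)·1.519²/(2·9.81) = 10.25 m
Δp = ρg·h_f = 995.4·9.81·10.25 = 100.1 kPa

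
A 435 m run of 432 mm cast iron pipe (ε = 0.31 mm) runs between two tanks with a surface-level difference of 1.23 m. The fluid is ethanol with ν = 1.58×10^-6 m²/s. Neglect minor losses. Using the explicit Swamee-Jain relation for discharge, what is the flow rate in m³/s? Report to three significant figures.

Q ≈ 0.163 m³/s

Swamee-Jain (Type II): Q = -0.965·√(gD⁵h_f/L)·ln[ε/(3.7D) + √(3.17ν²L/(gD³h_f))]
√(gD⁵h_f/L) = √(9.81·0.432⁵·1.23/435) = 0.02043
ε/(3.7D) = 1.94×10^-4; √(3.17ν²L/(gD³h_f)) = 5.95×10^-5
Q = -0.965·0.02043·ln(2.534×10^-4) = 0.1632 m³/s
Check: V = 1.11 m/s, Re = 3.05×10^5, f = 0.01946, h_f = 1.24 m ≈ 1.23 m ✓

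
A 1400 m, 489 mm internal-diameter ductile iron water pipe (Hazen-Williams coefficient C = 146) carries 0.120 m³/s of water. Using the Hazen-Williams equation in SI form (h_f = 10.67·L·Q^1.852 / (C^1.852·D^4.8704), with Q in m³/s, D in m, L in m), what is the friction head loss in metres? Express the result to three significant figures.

h_f = 10.67·1400·0.120^1.852 / (146^1.852·0.489^4.8704) = 0.9413 m

h_f ≈ 0.941 m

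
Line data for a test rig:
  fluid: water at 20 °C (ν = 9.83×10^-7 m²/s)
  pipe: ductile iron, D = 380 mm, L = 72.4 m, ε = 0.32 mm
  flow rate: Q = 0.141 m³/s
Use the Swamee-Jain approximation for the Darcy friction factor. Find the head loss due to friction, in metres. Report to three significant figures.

h_f ≈ 0.295 m

V = 4Q/(πD²) = 4·0.141/(π·0.380²) = 1.243 m/s
Re = VD/ν = 1.243·0.380/9.83×10^-7 = 4.81×10^5 → turbulent
ε/D = 0.32/380 = 8.42×10^-4
Swamee-Jain: f = 0.01966
h_f = f(L/D)V²/(2g) = 0.01966·(72.4/0.380)·1.243²/(2·9.81) = 0.2951 m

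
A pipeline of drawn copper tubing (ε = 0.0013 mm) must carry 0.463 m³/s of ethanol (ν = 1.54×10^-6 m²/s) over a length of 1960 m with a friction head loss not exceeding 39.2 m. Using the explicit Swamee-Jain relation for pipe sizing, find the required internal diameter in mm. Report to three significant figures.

Swamee-Jain (Type III): D = 0.66·[ε^1.25·(LQ²/(gh_f))^4.75 + ν·Q^9.4·(L/(gh_f))^5.2]^0.04
LQ²/(gh_f) = 1.093; L/(gh_f) = 5.097
Term 1 = ε^1.25·(…)^4.75 = 6.69×10^-8; Term 2 = ν·Q^9.4·(…)^5.2 = 5.27×10^-6
D = 0.66·(6.69×10^-8 + 5.27×10^-6)^0.04 = 0.4061 m = 406 mm
Check: V = 3.57 m/s, Re = 9.43×10^5, f = 0.01180, h_f = 37.1 m ≈ 39.2 m ✓

D ≈ 406 mm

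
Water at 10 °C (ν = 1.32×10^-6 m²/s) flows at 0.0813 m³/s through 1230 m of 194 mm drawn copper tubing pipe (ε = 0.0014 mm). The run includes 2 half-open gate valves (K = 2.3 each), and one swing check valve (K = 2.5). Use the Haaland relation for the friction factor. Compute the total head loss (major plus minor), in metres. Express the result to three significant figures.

H_L ≈ 36.1 m

V = 4Q/(πD²) = 2.750 m/s; V²/2g = 0.3856 m
Re = 4.04×10^5, ε/D = 7.22×10^-6 → f = 0.01364 (Haaland)
Major: h_f = f(L/D)·V²/2g = 0.01364·6340·0.3856 = 33.35 m
Minor: ΣK = 7.10; h_m = ΣK·V²/2g = 2.737 m
Total H_L = 33.35 + 2.737 = 36.09 m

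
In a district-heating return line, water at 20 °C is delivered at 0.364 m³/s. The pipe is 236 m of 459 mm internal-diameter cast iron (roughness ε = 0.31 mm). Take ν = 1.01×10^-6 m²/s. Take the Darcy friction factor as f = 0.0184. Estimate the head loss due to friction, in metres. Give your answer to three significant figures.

h_f ≈ 2.33 m

V = 4Q/(πD²) = 4·0.364/(π·0.459²) = 2.200 m/s
h_f = f(L/D)V²/(2g) = 0.01840·(236/0.459)·2.200²/(2·9.81) = 2.333 m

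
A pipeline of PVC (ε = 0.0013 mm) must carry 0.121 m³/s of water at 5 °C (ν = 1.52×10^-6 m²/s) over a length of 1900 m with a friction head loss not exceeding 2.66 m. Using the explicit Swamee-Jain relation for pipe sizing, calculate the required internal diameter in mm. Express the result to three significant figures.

Swamee-Jain (Type III): D = 0.66·[ε^1.25·(LQ²/(gh_f))^4.75 + ν·Q^9.4·(L/(gh_f))^5.2]^0.04
LQ²/(gh_f) = 1.066; L/(gh_f) = 72.81
Term 1 = ε^1.25·(…)^4.75 = 5.95×10^-8; Term 2 = ν·Q^9.4·(…)^5.2 = 1.75×10^-5
D = 0.66·(5.95×10^-8 + 1.75×10^-5)^0.04 = 0.4259 m = 426 mm
Check: V = 0.849 m/s, Re = 2.38×10^5, f = 0.01505, h_f = 2.47 m ≈ 2.66 m ✓

D ≈ 426 mm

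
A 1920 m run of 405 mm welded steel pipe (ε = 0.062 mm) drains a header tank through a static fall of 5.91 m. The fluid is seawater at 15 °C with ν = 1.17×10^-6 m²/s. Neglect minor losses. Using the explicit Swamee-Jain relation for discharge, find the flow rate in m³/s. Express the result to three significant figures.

Swamee-Jain (Type II): Q = -0.965·√(gD⁵h_f/L)·ln[ε/(3.7D) + √(3.17ν²L/(gD³h_f))]
√(gD⁵h_f/L) = √(9.81·0.405⁵·5.91/1920) = 0.01814
ε/(3.7D) = 4.14×10^-5; √(3.17ν²L/(gD³h_f)) = 4.65×10^-5
Q = -0.965·0.01814·ln(8.789×10^-5) = 0.1635 m³/s
Check: V = 1.27 m/s, Re = 4.39×10^5, f = 0.01525, h_f = 5.93 m ≈ 5.91 m ✓

Q ≈ 0.163 m³/s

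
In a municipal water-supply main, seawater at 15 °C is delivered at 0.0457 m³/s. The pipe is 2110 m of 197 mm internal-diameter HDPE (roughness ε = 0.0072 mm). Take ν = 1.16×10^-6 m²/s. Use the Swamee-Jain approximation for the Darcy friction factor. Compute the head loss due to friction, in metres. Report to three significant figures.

V = 4Q/(πD²) = 4·0.0457/(π·0.197²) = 1.499 m/s
Re = VD/ν = 1.499·0.197/1.16×10^-6 = 2.55×10^5 → turbulent
ε/D = 0.0072/197 = 3.65×10^-5
Swamee-Jain: f = 0.01521
h_f = f(L/D)V²/(2g) = 0.01521·(2110/0.197)·1.499²/(2·9.81) = 18.66 m

h_f ≈ 18.7 m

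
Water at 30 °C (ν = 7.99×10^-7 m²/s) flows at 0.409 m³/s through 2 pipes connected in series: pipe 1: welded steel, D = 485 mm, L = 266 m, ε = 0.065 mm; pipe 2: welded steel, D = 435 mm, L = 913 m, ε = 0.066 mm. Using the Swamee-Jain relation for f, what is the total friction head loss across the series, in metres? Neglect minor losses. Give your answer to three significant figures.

Pipe 1: V = 2.214 m/s, Re = 1.34×10^6, ε/D = 1.34×10^-4, f = 0.01371, h_1 = f(L/D)V²/2g = 1.879 m
Pipe 2: V = 2.752 m/s, Re = 1.50×10^6, ε/D = 1.52×10^-4, f = 0.01387, h_2 = f(L/D)V²/2g = 11.24 m
Series → Q common, losses add: H = Σh = 13.12 m

H ≈ 13.1 m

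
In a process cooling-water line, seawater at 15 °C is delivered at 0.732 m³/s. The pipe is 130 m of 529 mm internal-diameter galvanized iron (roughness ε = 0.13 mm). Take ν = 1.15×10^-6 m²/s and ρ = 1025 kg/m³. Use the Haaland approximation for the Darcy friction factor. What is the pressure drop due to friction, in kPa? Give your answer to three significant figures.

V = 4Q/(πD²) = 4·0.732/(π·0.529²) = 3.331 m/s
Re = VD/ν = 3.331·0.529/1.15×10^-6 = 1.53×10^6 → turbulent
ε/D = 0.13/529 = 2.46×10^-4
Haaland: f = 0.01484
h_f = f(L/D)V²/(2g) = 0.01484·(130/0.529)·3.331²/(2·9.81) = 2.062 m
Δp = ρg·h_f = 1025·9.81·2.062 = 20.74 kPa

Δp ≈ 20.7 kPa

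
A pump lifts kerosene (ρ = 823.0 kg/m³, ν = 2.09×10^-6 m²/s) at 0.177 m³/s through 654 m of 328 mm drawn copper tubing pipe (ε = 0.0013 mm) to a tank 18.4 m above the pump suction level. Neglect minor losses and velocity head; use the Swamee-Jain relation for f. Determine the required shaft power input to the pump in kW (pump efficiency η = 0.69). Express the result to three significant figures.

V = 4Q/(πD²) = 2.095 m/s; Re = 3.29×10^5; ε/D = 3.96×10^-6; f = 0.01418
h_f = f(L/D)V²/2g = 6.323 m
Total head H = z + h_f = 18.4 + 6.323 = 24.72 m
P_hyd = ρgQH = 823.0·9.81·0.177·24.72 = 35.33 kW
P_shaft = P_hyd/η = 35.33/0.69 = 51.20 kW

P_shaft ≈ 51.2 kW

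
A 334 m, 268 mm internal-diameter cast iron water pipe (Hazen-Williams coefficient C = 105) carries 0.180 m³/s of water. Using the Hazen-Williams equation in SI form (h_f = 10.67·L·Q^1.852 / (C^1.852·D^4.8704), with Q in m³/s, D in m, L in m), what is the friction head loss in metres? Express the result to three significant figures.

h_f = 10.67·334·0.180^1.852 / (105^1.852·0.268^4.8704) = 16.39 m

h_f ≈ 16.4 m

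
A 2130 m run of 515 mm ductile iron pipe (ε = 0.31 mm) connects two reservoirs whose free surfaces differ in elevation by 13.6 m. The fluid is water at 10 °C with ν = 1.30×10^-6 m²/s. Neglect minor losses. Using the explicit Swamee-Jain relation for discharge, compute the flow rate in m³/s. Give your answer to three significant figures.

Swamee-Jain (Type II): Q = -0.965·√(gD⁵h_f/L)·ln[ε/(3.7D) + √(3.17ν²L/(gD³h_f))]
√(gD⁵h_f/L) = √(9.81·0.515⁵·13.6/2130) = 0.04764
ε/(3.7D) = 1.63×10^-4; √(3.17ν²L/(gD³h_f)) = 2.50×10^-5
Q = -0.965·0.04764·ln(1.877×10^-4) = 0.3944 m³/s
Check: V = 1.89 m/s, Re = 7.50×10^5, f = 0.01810, h_f = 13.7 m ≈ 13.6 m ✓

Q ≈ 0.394 m³/s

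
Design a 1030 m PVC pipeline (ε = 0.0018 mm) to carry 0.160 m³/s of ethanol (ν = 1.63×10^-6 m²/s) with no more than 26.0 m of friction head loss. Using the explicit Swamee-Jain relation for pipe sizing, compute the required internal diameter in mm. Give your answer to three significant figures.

D ≈ 260 mm

Swamee-Jain (Type III): D = 0.66·[ε^1.25·(LQ²/(gh_f))^4.75 + ν·Q^9.4·(L/(gh_f))^5.2]^0.04
LQ²/(gh_f) = 0.1034; L/(gh_f) = 4.038
Term 1 = ε^1.25·(…)^4.75 = 1.37×10^-12; Term 2 = ν·Q^9.4·(…)^5.2 = 7.64×10^-11
D = 0.66·(1.37×10^-12 + 7.64×10^-11)^0.04 = 0.2601 m = 260 mm
Check: V = 3.01 m/s, Re = 4.80×10^5, f = 0.01329, h_f = 24.3 m ≈ 26.0 m ✓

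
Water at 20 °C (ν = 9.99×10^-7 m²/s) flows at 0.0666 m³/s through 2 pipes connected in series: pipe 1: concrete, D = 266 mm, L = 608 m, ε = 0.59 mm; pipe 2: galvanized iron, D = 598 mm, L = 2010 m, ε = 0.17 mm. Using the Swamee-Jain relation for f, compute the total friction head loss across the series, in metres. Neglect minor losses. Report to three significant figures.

H ≈ 4.32 m

Pipe 1: V = 1.198 m/s, Re = 3.19×10^5, ε/D = 0.00222, f = 0.02475, h_1 = f(L/D)V²/2g = 4.141 m
Pipe 2: V = 0.2371 m/s, Re = 1.42×10^5, ε/D = 2.84×10^-4, f = 0.01847, h_2 = f(L/D)V²/2g = 0.1779 m
Series → Q common, losses add: H = Σh = 4.319 m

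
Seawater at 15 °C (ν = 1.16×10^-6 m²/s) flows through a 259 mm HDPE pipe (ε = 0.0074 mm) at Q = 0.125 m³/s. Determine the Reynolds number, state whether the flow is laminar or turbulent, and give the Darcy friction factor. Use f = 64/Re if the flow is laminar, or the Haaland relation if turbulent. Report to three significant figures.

V = 4Q/(πD²) = 2.373 m/s
Re = VD/ν = 2.373·0.259/1.16×10^-6 = 5.30×10^5
Re > 4000 → turbulent; ε/D = 2.86×10^-5
Haaland: f = 0.01329

Re ≈ 5.30×10^5; turbulent; f ≈ 0.0133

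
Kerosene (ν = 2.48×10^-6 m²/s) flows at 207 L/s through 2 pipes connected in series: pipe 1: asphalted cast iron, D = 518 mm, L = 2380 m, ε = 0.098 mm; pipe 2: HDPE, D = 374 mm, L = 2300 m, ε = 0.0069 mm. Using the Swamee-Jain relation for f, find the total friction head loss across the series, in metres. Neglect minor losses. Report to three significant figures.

H ≈ 20.2 m

Pipe 1: V = 0.9822 m/s, Re = 2.05×10^5, ε/D = 1.89×10^-4, f = 0.01700, h_1 = f(L/D)V²/2g = 3.840 m
Pipe 2: V = 1.884 m/s, Re = 2.84×10^5, ε/D = 1.84×10^-5, f = 0.01473, h_2 = f(L/D)V²/2g = 16.39 m
Series → Q common, losses add: H = Σh = 20.23 m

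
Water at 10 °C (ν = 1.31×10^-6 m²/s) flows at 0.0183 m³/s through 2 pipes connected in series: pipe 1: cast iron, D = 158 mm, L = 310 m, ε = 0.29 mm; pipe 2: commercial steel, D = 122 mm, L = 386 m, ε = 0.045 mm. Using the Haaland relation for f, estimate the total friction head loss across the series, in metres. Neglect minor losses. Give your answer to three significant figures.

H ≈ 9.46 m

Pipe 1: V = 0.9334 m/s, Re = 1.13×10^5, ε/D = 0.00184, f = 0.02437, h_1 = f(L/D)V²/2g = 2.123 m
Pipe 2: V = 1.565 m/s, Re = 1.46×10^5, ε/D = 3.69×10^-4, f = 0.01856, h_2 = f(L/D)V²/2g = 7.334 m
Series → Q common, losses add: H = Σh = 9.456 m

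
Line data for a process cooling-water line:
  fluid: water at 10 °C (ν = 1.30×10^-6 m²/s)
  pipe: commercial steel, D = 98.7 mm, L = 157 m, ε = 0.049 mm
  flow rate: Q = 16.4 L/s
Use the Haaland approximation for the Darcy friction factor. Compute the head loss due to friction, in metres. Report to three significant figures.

h_f ≈ 7.07 m

V = 4Q/(πD²) = 4·0.0164/(π·0.0987²) = 2.143 m/s
Re = VD/ν = 2.143·0.0987/1.30×10^-6 = 1.63×10^5 → turbulent
ε/D = 0.049/98.7 = 4.96×10^-4
Haaland: f = 0.01898
h_f = f(L/D)V²/(2g) = 0.01898·(157/0.0987)·2.143²/(2·9.81) = 7.069 m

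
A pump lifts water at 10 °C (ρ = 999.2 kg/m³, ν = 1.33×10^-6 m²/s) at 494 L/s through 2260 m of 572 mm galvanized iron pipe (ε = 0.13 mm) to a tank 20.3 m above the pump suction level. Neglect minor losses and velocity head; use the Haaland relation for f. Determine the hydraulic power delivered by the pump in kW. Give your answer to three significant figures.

V = 4Q/(πD²) = 1.922 m/s; Re = 8.27×10^5; ε/D = 2.27×10^-4; f = 0.01504
h_f = f(L/D)V²/2g = 11.19 m
Total head H = z + h_f = 20.3 + 11.19 = 31.49 m
P_hyd = ρgQH = 999.2·9.81·0.494·31.49 = 152.5 kW

P_hyd ≈ 152 kW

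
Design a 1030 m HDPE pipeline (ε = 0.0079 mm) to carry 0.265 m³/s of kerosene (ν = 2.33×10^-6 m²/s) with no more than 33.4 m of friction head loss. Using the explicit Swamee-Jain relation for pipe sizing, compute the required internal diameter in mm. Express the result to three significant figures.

D ≈ 304 mm

Swamee-Jain (Type III): D = 0.66·[ε^1.25·(LQ²/(gh_f))^4.75 + ν·Q^9.4·(L/(gh_f))^5.2]^0.04
LQ²/(gh_f) = 0.2208; L/(gh_f) = 3.144
Term 1 = ε^1.25·(…)^4.75 = 3.20×10^-10; Term 2 = ν·Q^9.4·(…)^5.2 = 3.41×10^-9
D = 0.66·(3.20×10^-10 + 3.41×10^-9)^0.04 = 0.3037 m = 304 mm
Check: V = 3.66 m/s, Re = 4.77×10^5, f = 0.01360, h_f = 31.5 m ≈ 33.4 m ✓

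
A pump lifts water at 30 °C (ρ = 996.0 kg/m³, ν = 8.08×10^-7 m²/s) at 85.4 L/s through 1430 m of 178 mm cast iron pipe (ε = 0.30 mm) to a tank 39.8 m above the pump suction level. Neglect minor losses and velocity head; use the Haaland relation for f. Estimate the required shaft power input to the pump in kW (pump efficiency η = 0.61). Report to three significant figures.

P_shaft ≈ 204 kW

V = 4Q/(πD²) = 3.432 m/s; Re = 7.56×10^5; ε/D = 0.00169; f = 0.02268
h_f = f(L/D)V²/2g = 109.4 m
Total head H = z + h_f = 39.8 + 109.4 = 149.2 m
P_hyd = ρgQH = 996.0·9.81·0.0854·149.2 = 124.5 kW
P_shaft = P_hyd/η = 124.5/0.61 = 204.0 kW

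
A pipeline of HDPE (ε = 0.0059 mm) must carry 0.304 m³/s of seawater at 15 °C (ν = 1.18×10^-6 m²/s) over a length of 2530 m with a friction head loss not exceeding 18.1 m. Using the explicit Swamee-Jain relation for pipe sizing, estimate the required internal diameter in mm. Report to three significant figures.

D ≈ 426 mm

Swamee-Jain (Type III): D = 0.66·[ε^1.25·(LQ²/(gh_f))^4.75 + ν·Q^9.4·(L/(gh_f))^5.2]^0.04
LQ²/(gh_f) = 1.317; L/(gh_f) = 14.25
Term 1 = ε^1.25·(…)^4.75 = 1.07×10^-6; Term 2 = ν·Q^9.4·(…)^5.2 = 1.62×10^-5
D = 0.66·(1.07×10^-6 + 1.62×10^-5)^0.04 = 0.4257 m = 426 mm
Check: V = 2.14 m/s, Re = 7.71×10^5, f = 0.01242, h_f = 17.2 m ≈ 18.1 m ✓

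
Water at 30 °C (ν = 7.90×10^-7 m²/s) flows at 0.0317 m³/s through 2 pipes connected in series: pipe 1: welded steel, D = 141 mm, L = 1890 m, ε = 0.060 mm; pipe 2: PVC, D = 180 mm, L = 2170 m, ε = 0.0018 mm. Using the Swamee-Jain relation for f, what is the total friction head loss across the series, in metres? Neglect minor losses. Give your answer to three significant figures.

H ≈ 63.6 m

Pipe 1: V = 2.030 m/s, Re = 3.62×10^5, ε/D = 4.26×10^-4, f = 0.01764, h_1 = f(L/D)V²/2g = 49.67 m
Pipe 2: V = 1.246 m/s, Re = 2.84×10^5, ε/D = 1.00×10^-5, f = 0.01464, h_2 = f(L/D)V²/2g = 13.96 m
Series → Q common, losses add: H = Σh = 63.63 m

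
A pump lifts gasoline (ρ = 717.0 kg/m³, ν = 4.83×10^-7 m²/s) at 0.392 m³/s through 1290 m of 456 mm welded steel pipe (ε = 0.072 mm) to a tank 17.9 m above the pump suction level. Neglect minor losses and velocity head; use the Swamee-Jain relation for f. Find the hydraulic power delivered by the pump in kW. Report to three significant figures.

V = 4Q/(πD²) = 2.400 m/s; Re = 2.27×10^6; ε/D = 1.58×10^-4; f = 0.01371
h_f = f(L/D)V²/2g = 11.39 m
Total head H = z + h_f = 17.9 + 11.39 = 29.29 m
P_hyd = ρgQH = 717.0·9.81·0.392·29.29 = 80.75 kW

P_hyd ≈ 80.8 kW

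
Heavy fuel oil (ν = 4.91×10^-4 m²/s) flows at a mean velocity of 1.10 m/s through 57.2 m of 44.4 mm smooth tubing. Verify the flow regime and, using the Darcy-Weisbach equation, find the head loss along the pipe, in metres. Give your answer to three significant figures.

h_f ≈ 51.1 m

Re = VD/ν = 1.10·0.04440/4.91×10^-4 = 99.5 → laminar (Re < 2300)
f = 64/Re = 0.6434
h_f = f(L/D)V²/(2g) = 0.6434·(57.2/0.04440)·1.10²/(2·9.81) = 51.12 m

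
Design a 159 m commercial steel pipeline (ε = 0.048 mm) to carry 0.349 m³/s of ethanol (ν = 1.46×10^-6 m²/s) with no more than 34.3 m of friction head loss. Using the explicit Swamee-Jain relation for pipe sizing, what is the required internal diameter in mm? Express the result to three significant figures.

Swamee-Jain (Type III): D = 0.66·[ε^1.25·(LQ²/(gh_f))^4.75 + ν·Q^9.4·(L/(gh_f))^5.2]^0.04
LQ²/(gh_f) = 0.05756; L/(gh_f) = 0.4725
Term 1 = ε^1.25·(…)^4.75 = 5.15×10^-12; Term 2 = ν·Q^9.4·(…)^5.2 = 1.49×10^-12
D = 0.66·(5.15×10^-12 + 1.49×10^-12)^0.04 = 0.2357 m = 236 mm
Check: V = 8.00 m/s, Re = 1.29×10^6, f = 0.01462, h_f = 32.1 m ≈ 34.3 m ✓

D ≈ 236 mm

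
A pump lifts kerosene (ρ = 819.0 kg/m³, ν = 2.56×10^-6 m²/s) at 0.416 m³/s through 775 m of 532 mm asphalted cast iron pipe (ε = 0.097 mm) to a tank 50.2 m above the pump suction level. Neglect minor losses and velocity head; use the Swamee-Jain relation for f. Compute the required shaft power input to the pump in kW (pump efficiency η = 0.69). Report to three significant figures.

P_shaft ≈ 263 kW

V = 4Q/(πD²) = 1.871 m/s; Re = 3.89×10^5; ε/D = 1.82×10^-4; f = 0.01572
h_f = f(L/D)V²/2g = 4.087 m
Total head H = z + h_f = 50.2 + 4.087 = 54.29 m
P_hyd = ρgQH = 819.0·9.81·0.416·54.29 = 181.4 kW
P_shaft = P_hyd/η = 181.4/0.69 = 263.0 kW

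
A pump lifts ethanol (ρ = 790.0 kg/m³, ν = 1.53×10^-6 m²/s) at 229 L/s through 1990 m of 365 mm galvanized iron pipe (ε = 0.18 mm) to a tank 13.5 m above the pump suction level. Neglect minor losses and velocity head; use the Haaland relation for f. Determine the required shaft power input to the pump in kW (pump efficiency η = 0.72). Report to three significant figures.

V = 4Q/(πD²) = 2.189 m/s; Re = 5.22×10^5; ε/D = 4.93×10^-4; f = 0.01750
h_f = f(L/D)V²/2g = 23.29 m
Total head H = z + h_f = 13.5 + 23.29 = 36.79 m
P_hyd = ρgQH = 790.0·9.81·0.229·36.79 = 65.30 kW
P_shaft = P_hyd/η = 65.30/0.72 = 90.69 kW

P_shaft ≈ 90.7 kW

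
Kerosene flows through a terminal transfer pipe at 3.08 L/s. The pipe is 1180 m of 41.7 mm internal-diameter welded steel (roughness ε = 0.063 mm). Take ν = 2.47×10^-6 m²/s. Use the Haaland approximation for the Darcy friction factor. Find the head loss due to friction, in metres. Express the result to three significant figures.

h_f ≈ 190 m

V = 4Q/(πD²) = 4·0.00308/(π·0.0417²) = 2.255 m/s
Re = VD/ν = 2.255·0.0417/2.47×10^-6 = 3.81×10^4 → turbulent
ε/D = 0.063/41.7 = 0.00151
Haaland: f = 0.02592
h_f = f(L/D)V²/(2g) = 0.02592·(1180/0.0417)·2.255²/(2·9.81) = 190.1 m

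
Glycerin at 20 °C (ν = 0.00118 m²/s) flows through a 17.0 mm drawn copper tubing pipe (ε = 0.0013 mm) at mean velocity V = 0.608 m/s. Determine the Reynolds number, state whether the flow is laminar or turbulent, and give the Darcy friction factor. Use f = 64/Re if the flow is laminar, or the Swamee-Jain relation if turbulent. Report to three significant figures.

Re ≈ 8.76; laminar; f = 64/Re ≈ 7.31

Re = VD/ν = 0.6080·0.0170/0.00118 = 8.76
Re < 2300 → laminar → f = 64/Re = 7.307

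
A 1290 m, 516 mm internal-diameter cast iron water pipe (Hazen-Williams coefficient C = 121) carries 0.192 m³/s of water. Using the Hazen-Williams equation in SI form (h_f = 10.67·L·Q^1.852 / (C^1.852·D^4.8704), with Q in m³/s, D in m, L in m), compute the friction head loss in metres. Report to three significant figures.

h_f = 10.67·1290·0.192^1.852 / (121^1.852·0.516^4.8704) = 2.257 m

h_f ≈ 2.26 m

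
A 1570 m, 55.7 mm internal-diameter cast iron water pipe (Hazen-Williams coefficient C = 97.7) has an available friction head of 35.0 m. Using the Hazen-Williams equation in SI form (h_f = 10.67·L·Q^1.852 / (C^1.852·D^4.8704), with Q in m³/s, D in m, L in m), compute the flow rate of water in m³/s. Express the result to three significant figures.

Rearranging: Q = [h_f·C^1.852·D^4.8704 / (10.67·L)]^(1/1.852)
Q = [35.0·97.7^1.852·0.0557^4.8704 / (10.67·1570)]^0.540 = 0.001757 m³/s

Q ≈ 0.00176 m³/s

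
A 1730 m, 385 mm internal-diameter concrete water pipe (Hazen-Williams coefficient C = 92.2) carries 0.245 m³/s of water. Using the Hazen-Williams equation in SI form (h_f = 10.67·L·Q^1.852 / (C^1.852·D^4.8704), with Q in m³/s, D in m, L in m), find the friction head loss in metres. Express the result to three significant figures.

h_f = 10.67·1730·0.245^1.852 / (92.2^1.852·0.385^4.8704) = 32.75 m

h_f ≈ 32.8 m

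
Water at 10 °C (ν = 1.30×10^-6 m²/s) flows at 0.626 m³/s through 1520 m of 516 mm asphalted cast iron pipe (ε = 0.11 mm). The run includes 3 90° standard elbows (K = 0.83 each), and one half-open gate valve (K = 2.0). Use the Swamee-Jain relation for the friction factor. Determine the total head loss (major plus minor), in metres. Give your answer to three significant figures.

H_L ≈ 21.9 m

V = 4Q/(πD²) = 2.994 m/s; V²/2g = 0.4567 m
Re = 1.19×10^6, ε/D = 2.13×10^-4 → f = 0.01478 (Swamee-Jain)
Major: h_f = f(L/D)·V²/2g = 0.01478·2946·0.4567 = 19.89 m
Minor: ΣK = 4.49; h_m = ΣK·V²/2g = 2.051 m
Total H_L = 19.89 + 2.051 = 21.94 m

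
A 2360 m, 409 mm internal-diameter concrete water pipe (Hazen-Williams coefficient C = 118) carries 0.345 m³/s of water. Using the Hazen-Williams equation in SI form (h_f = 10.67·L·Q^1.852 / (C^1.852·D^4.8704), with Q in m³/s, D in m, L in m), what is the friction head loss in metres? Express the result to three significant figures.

h_f = 10.67·2360·0.345^1.852 / (118^1.852·0.409^4.8704) = 39.72 m

h_f ≈ 39.7 m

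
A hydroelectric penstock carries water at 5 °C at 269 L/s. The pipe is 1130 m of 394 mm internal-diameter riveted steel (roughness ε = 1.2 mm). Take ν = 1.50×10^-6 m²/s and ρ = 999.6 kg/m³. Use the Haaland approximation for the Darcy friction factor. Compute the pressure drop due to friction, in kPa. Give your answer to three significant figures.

V = 4Q/(πD²) = 4·0.269/(π·0.394²) = 2.206 m/s
Re = VD/ν = 2.206·0.394/1.50×10^-6 = 5.80×10^5 → turbulent
ε/D = 1.2/394 = 0.00305
Haaland: f = 0.02654
h_f = f(L/D)V²/(2g) = 0.02654·(1130/0.394)·2.206²/(2·9.81) = 18.88 m
Δp = ρg·h_f = 999.6·9.81·18.88 = 185.2 kPa

Δp ≈ 185 kPa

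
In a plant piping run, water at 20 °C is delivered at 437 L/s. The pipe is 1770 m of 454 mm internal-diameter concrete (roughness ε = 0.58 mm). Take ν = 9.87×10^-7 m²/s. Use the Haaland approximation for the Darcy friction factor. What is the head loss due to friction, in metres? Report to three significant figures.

h_f ≈ 30.5 m

V = 4Q/(πD²) = 4·0.437/(π·0.454²) = 2.699 m/s
Re = VD/ν = 2.699·0.454/9.87×10^-7 = 1.24×10^6 → turbulent
ε/D = 0.58/454 = 0.00128
Haaland: f = 0.02108
h_f = f(L/D)V²/(2g) = 0.02108·(1770/0.454)·2.699²/(2·9.81) = 30.53 m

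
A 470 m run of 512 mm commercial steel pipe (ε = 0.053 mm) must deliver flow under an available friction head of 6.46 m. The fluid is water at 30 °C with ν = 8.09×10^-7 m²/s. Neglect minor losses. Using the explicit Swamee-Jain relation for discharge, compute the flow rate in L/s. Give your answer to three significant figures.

Q ≈ 675 L/s

Swamee-Jain (Type II): Q = -0.965·√(gD⁵h_f/L)·ln[ε/(3.7D) + √(3.17ν²L/(gD³h_f))]
√(gD⁵h_f/L) = √(9.81·0.512⁵·6.46/470) = 0.06888
ε/(3.7D) = 2.80×10^-5; √(3.17ν²L/(gD³h_f)) = 1.07×10^-5
Q = -0.965·0.06888·ln(3.868×10^-5) = 0.6753 m³/s
Check: V = 3.28 m/s, Re = 2.08×10^6, f = 0.01291, h_f = 6.50 m ≈ 6.46 m ✓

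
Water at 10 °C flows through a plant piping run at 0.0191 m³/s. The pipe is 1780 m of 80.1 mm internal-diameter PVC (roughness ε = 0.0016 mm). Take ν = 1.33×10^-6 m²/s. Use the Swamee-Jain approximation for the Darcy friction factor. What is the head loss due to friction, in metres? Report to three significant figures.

h_f ≈ 250 m

V = 4Q/(πD²) = 4·0.0191/(π·0.0801²) = 3.790 m/s
Re = VD/ν = 3.790·0.0801/1.33×10^-6 = 2.28×10^5 → turbulent
ε/D = 0.0016/80.1 = 2.00×10^-5
Swamee-Jain: f = 0.01534
h_f = f(L/D)V²/(2g) = 0.01534·(1780/0.0801)·3.790²/(2·9.81) = 249.6 m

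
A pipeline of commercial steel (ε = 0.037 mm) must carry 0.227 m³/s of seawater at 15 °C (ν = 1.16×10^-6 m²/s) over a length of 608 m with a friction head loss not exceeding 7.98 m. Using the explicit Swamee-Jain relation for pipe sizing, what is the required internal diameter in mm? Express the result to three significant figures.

Swamee-Jain (Type III): D = 0.66·[ε^1.25·(LQ²/(gh_f))^4.75 + ν·Q^9.4·(L/(gh_f))^5.2]^0.04
LQ²/(gh_f) = 0.4002; L/(gh_f) = 7.767
Term 1 = ε^1.25·(…)^4.75 = 3.72×10^-8; Term 2 = ν·Q^9.4·(…)^5.2 = 4.37×10^-8
D = 0.66·(3.72×10^-8 + 4.37×10^-8)^0.04 = 0.3435 m = 343 mm
Check: V = 2.45 m/s, Re = 7.25×10^5, f = 0.01401, h_f = 7.59 m ≈ 7.98 m ✓

D ≈ 343 mm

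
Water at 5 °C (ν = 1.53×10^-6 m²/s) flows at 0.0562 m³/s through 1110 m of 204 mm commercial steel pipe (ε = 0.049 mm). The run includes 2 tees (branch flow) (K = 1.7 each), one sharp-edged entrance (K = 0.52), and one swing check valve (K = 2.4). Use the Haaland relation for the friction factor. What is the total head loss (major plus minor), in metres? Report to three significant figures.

V = 4Q/(πD²) = 1.719 m/s; V²/2g = 0.1507 m
Re = 2.29×10^5, ε/D = 2.40×10^-4 → f = 0.01685 (Haaland)
Major: h_f = f(L/D)·V²/2g = 0.01685·5441·0.1507 = 13.82 m
Minor: ΣK = 6.32; h_m = ΣK·V²/2g = 0.9523 m
Total H_L = 13.82 + 0.9523 = 14.77 m

H_L ≈ 14.8 m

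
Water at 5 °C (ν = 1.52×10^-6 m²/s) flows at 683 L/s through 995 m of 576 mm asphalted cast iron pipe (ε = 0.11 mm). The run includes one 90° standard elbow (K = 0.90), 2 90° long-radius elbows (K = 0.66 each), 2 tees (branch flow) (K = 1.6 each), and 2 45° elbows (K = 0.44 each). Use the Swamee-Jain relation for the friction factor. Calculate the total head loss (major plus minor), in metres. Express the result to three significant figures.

V = 4Q/(πD²) = 2.621 m/s; V²/2g = 0.3502 m
Re = 9.93×10^5, ε/D = 1.91×10^-4 → f = 0.01468 (Swamee-Jain)
Major: h_f = f(L/D)·V²/2g = 0.01468·1727·0.3502 = 8.878 m
Minor: ΣK = 6.30; h_m = ΣK·V²/2g = 2.206 m
Total H_L = 8.878 + 2.206 = 11.08 m

H_L ≈ 11.1 m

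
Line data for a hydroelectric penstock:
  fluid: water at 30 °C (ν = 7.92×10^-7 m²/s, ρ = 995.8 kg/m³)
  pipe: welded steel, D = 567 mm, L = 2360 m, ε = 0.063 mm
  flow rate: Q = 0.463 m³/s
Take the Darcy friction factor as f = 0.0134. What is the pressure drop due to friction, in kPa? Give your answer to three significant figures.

Δp ≈ 93.4 kPa

V = 4Q/(πD²) = 4·0.463/(π·0.567²) = 1.834 m/s
h_f = f(L/D)V²/(2g) = 0.01340·(2360/0.567)·1.834²/(2·9.81) = 9.558 m
Δp = ρg·h_f = 995.8·9.81·9.558 = 93.37 kPa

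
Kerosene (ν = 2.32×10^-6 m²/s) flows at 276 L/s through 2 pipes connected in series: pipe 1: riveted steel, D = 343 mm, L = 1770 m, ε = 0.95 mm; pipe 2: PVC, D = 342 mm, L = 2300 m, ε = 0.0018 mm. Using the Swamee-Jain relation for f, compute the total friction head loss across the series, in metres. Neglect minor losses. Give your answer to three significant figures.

Pipe 1: V = 2.987 m/s, Re = 4.42×10^5, ε/D = 0.00277, f = 0.02603, h_1 = f(L/D)V²/2g = 61.09 m
Pipe 2: V = 3.004 m/s, Re = 4.43×10^5, ε/D = 5.26×10^-6, f = 0.01346, h_2 = f(L/D)V²/2g = 41.64 m
Series → Q common, losses add: H = Σh = 102.7 m

H ≈ 103 m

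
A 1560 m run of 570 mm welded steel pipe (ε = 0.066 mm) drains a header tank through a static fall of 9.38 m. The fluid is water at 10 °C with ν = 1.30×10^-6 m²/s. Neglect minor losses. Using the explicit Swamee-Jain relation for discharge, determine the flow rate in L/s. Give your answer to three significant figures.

Q ≈ 566 L/s

Swamee-Jain (Type II): Q = -0.965·√(gD⁵h_f/L)·ln[ε/(3.7D) + √(3.17ν²L/(gD³h_f))]
√(gD⁵h_f/L) = √(9.81·0.570⁵·9.38/1560) = 0.05957
ε/(3.7D) = 3.13×10^-5; √(3.17ν²L/(gD³h_f)) = 2.21×10^-5
Q = -0.965·0.05957·ln(5.344×10^-5) = 0.5655 m³/s
Check: V = 2.22 m/s, Re = 9.72×10^5, f = 0.01377, h_f = 9.43 m ≈ 9.38 m ✓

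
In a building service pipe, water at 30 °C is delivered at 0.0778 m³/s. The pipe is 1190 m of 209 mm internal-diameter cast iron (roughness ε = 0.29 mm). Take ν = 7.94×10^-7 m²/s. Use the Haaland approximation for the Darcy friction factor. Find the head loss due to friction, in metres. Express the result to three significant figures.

h_f ≈ 32.4 m

V = 4Q/(πD²) = 4·0.0778/(π·0.209²) = 2.268 m/s
Re = VD/ν = 2.268·0.209/7.94×10^-7 = 5.97×10^5 → turbulent
ε/D = 0.29/209 = 0.00139
Haaland: f = 0.02169
h_f = f(L/D)V²/(2g) = 0.02169·(1190/0.209)·2.268²/(2·9.81) = 32.37 m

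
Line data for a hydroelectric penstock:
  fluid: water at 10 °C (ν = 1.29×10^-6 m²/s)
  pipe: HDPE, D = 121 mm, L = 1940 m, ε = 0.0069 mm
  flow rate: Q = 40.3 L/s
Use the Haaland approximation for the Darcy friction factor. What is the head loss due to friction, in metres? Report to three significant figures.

h_f ≈ 147 m

V = 4Q/(πD²) = 4·0.0403/(π·0.121²) = 3.505 m/s
Re = VD/ν = 3.505·0.121/1.29×10^-6 = 3.29×10^5 → turbulent
ε/D = 0.0069/121 = 5.70×10^-5
Haaland: f = 0.01463
h_f = f(L/D)V²/(2g) = 0.01463·(1940/0.121)·3.505²/(2·9.81) = 146.9 m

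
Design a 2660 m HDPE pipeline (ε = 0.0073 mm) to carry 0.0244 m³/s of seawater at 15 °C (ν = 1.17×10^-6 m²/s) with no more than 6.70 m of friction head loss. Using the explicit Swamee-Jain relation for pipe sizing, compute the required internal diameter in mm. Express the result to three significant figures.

D ≈ 205 mm

Swamee-Jain (Type III): D = 0.66·[ε^1.25·(LQ²/(gh_f))^4.75 + ν·Q^9.4·(L/(gh_f))^5.2]^0.04
LQ²/(gh_f) = 0.02409; L/(gh_f) = 40.47
Term 1 = ε^1.25·(…)^4.75 = 7.82×10^-15; Term 2 = ν·Q^9.4·(…)^5.2 = 1.85×10^-13
D = 0.66·(7.82×10^-15 + 1.85×10^-13)^0.04 = 0.2046 m = 205 mm
Check: V = 0.742 m/s, Re = 1.30×10^5, f = 0.01718, h_f = 6.27 m ≈ 6.70 m ✓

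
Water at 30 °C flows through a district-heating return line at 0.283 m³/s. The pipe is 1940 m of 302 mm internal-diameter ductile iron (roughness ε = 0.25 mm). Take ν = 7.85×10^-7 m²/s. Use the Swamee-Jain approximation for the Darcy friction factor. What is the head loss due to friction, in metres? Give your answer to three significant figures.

h_f ≈ 97.4 m

V = 4Q/(πD²) = 4·0.283/(π·0.302²) = 3.951 m/s
Re = VD/ν = 3.951·0.302/7.85×10^-7 = 1.52×10^6 → turbulent
ε/D = 0.25/302 = 8.28×10^-4
Swamee-Jain: f = 0.01907
h_f = f(L/D)V²/(2g) = 0.01907·(1940/0.302)·3.951²/(2·9.81) = 97.45 m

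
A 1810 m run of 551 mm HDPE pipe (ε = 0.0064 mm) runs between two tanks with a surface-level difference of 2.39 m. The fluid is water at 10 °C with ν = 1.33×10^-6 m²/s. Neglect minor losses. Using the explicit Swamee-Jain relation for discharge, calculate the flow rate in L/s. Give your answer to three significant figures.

Q ≈ 243 L/s

Swamee-Jain (Type II): Q = -0.965·√(gD⁵h_f/L)·ln[ε/(3.7D) + √(3.17ν²L/(gD³h_f))]
√(gD⁵h_f/L) = √(9.81·0.551⁵·2.39/1810) = 0.02565
ε/(3.7D) = 3.14×10^-6; √(3.17ν²L/(gD³h_f)) = 5.09×10^-5
Q = -0.965·0.02565·ln(5.401×10^-5) = 0.2432 m³/s
Check: V = 1.02 m/s, Re = 4.23×10^5, f = 0.01366, h_f = 2.38 m ≈ 2.39 m ✓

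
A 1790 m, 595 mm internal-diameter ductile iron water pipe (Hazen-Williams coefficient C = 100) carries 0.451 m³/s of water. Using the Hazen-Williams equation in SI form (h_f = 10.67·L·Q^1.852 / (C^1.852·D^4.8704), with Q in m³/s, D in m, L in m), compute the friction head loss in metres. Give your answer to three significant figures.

h_f ≈ 10.8 m

h_f = 10.67·1790·0.451^1.852 / (100^1.852·0.595^4.8704) = 10.83 m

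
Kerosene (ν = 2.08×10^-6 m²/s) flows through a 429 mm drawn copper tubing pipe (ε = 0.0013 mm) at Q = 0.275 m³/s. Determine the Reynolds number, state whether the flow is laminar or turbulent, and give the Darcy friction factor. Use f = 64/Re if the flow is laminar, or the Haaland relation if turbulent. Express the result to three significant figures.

Re ≈ 3.92×10^5; turbulent; f ≈ 0.0137

V = 4Q/(πD²) = 1.903 m/s
Re = VD/ν = 1.903·0.429/2.08×10^-6 = 3.92×10^5
Re > 4000 → turbulent; ε/D = 3.03×10^-6
Haaland: f = 0.01368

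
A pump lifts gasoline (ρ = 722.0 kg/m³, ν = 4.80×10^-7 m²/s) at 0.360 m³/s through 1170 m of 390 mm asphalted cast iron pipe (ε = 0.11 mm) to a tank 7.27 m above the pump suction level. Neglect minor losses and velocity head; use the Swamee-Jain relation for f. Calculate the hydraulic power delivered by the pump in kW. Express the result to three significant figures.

P_hyd ≈ 72.2 kW

V = 4Q/(πD²) = 3.014 m/s; Re = 2.45×10^6; ε/D = 2.82×10^-4; f = 0.01514
h_f = f(L/D)V²/2g = 21.03 m
Total head H = z + h_f = 7.27 + 21.03 = 28.30 m
P_hyd = ρgQH = 722.0·9.81·0.360·28.30 = 72.15 kW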